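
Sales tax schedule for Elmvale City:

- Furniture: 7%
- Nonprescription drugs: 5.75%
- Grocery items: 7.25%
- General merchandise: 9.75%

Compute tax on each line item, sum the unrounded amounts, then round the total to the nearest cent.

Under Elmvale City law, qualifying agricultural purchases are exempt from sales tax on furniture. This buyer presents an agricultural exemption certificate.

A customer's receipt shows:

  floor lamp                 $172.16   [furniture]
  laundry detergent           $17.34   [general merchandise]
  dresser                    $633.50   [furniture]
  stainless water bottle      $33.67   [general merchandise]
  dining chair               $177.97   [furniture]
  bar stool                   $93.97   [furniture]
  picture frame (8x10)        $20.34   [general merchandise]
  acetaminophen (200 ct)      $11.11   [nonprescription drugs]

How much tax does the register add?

Floor lamp $172.16: furniture, buyer-exempt → 0% → $0.00
Laundry detergent $17.34: general merchandise → 9.75% → $1.69065
Dresser $633.50: furniture, buyer-exempt → 0% → $0.00
Stainless water bottle $33.67: general merchandise → 9.75% → $3.282825
Dining chair $177.97: furniture, buyer-exempt → 0% → $0.00
Bar stool $93.97: furniture, buyer-exempt → 0% → $0.00
Picture frame (8x10) $20.34: general merchandise → 9.75% → $1.98315
Acetaminophen (200 ct) $11.11: nonprescription drugs → 5.75% → $0.638825
Unrounded tax sum = $7.59545 → $7.60

$7.60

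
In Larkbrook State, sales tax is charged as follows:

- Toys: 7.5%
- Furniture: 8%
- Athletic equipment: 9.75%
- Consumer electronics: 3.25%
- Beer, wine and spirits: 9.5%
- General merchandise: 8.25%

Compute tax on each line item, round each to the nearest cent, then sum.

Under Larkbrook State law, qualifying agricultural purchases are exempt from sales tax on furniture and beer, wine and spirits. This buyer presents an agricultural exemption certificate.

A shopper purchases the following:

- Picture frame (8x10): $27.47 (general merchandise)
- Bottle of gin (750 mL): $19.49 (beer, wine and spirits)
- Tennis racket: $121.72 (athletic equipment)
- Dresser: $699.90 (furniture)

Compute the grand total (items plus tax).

$882.72

Picture frame (8x10) $27.47: general merchandise → 8.25% → $2.27
Bottle of gin (750 mL) $19.49: beer, wine and spirits, buyer-exempt → 0% → $0.00
Tennis racket $121.72: athletic equipment → 9.75% → $11.87
Dresser $699.90: furniture, buyer-exempt → 0% → $0.00
Subtotal = $868.58; tax = $14.14; total due = $882.72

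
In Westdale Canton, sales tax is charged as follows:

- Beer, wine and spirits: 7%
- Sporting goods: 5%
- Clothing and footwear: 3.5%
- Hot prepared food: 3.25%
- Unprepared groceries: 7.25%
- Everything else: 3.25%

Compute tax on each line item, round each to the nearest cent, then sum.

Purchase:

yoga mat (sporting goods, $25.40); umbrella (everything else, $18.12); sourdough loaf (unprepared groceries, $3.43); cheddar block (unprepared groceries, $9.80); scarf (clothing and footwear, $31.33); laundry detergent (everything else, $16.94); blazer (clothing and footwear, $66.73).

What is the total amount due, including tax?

Yoga mat $25.40: sporting goods → 5% → $1.27
Umbrella $18.12: everything else → 3.25% → $0.59
Sourdough loaf $3.43: unprepared groceries → 7.25% → $0.25
Cheddar block $9.80: unprepared groceries → 7.25% → $0.71
Scarf $31.33: clothing and footwear → 3.5% → $1.10
Laundry detergent $16.94: everything else → 3.25% → $0.55
Blazer $66.73: clothing and footwear → 3.5% → $2.34
Subtotal = $171.75; tax = $6.81; total due = $178.56

$178.56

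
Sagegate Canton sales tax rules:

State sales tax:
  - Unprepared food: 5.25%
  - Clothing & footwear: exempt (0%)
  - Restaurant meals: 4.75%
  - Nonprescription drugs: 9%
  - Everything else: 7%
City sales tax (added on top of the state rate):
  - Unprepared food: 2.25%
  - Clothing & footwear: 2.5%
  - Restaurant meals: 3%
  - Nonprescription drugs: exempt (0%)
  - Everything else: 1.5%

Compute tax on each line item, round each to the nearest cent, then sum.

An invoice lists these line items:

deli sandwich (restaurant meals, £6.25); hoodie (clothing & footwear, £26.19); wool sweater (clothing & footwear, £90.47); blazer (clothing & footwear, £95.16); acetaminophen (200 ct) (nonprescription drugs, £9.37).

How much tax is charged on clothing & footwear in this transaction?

£5.29

Hoodie £26.19: clothing & footwear → 0% + 2.5% city = 2.5% → £0.65
Wool sweater £90.47: clothing & footwear → 0% + 2.5% city = 2.5% → £2.26
Blazer £95.16: clothing & footwear → 0% + 2.5% city = 2.5% → £2.38
Tax on clothing & footwear = £0.65 + £2.26 + £2.38 = £5.29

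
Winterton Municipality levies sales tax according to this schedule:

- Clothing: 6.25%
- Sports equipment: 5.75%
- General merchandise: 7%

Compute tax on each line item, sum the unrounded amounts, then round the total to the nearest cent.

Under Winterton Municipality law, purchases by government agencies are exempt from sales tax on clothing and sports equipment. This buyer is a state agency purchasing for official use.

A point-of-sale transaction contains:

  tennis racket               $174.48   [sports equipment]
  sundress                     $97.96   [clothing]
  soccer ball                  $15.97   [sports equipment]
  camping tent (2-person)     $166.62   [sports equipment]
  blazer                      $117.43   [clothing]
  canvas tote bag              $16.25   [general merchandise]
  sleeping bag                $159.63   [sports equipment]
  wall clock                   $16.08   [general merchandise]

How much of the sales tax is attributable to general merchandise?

$2.26

Canvas tote bag $16.25: general merchandise → 7% → $1.1375
Wall clock $16.08: general merchandise → 7% → $1.1256
Tax on general merchandise: unrounded sum = $2.2631 → $2.26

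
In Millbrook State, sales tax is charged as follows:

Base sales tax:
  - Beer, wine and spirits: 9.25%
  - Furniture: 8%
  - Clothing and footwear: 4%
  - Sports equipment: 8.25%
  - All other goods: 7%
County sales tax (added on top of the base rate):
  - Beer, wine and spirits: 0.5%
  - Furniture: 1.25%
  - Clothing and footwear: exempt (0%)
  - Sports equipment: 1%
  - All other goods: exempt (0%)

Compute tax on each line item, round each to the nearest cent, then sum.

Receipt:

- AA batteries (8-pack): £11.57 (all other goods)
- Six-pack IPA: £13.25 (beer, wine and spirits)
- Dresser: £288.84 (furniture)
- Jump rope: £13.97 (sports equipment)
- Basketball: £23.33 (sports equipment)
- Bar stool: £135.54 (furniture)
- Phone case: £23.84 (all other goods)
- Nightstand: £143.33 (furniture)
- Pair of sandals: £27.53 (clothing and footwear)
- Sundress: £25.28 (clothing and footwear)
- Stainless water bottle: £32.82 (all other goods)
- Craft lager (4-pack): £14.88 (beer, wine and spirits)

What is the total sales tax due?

AA batteries (8-pack) £11.57: all other goods → 7% + 0% county = 7% → £0.81
Six-pack IPA £13.25: beer, wine and spirits → 9.25% + 0.5% county = 9.75% → £1.29
Dresser £288.84: furniture → 8% + 1.25% county = 9.25% → £26.72
Jump rope £13.97: sports equipment → 8.25% + 1% county = 9.25% → £1.29
Basketball £23.33: sports equipment → 8.25% + 1% county = 9.25% → £2.16
Bar stool £135.54: furniture → 8% + 1.25% county = 9.25% → £12.54
Phone case £23.84: all other goods → 7% + 0% county = 7% → £1.67
Nightstand £143.33: furniture → 8% + 1.25% county = 9.25% → £13.26
Pair of sandals £27.53: clothing and footwear → 4% + 0% county = 4% → £1.10
Sundress £25.28: clothing and footwear → 4% + 0% county = 4% → £1.01
Stainless water bottle £32.82: all other goods → 7% + 0% county = 7% → £2.30
Craft lager (4-pack) £14.88: beer, wine and spirits → 9.25% + 0.5% county = 9.75% → £1.45
Total tax = £0.81 + £1.29 + £26.72 + £1.29 + £2.16 + £12.54 + £1.67 + £13.26 + £1.10 + £1.01 + £2.30 + £1.45 = £65.60

£65.60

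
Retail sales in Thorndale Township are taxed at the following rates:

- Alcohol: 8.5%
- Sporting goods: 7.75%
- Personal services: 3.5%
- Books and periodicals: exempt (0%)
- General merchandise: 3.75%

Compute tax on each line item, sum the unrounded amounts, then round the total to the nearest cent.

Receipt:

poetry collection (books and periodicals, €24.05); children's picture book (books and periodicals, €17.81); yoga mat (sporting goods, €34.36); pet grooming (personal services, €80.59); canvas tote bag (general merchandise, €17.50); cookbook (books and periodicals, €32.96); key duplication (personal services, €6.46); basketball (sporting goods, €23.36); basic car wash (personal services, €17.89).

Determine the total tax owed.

Poetry collection €24.05: books and periodicals → 0% → €0.00
Children's picture book €17.81: books and periodicals → 0% → €0.00
Yoga mat €34.36: sporting goods → 7.75% → €2.6629
Pet grooming €80.59: personal services → 3.5% → €2.82065
Canvas tote bag €17.50: general merchandise → 3.75% → €0.65625
Cookbook €32.96: books and periodicals → 0% → €0.00
Key duplication €6.46: personal services → 3.5% → €0.2261
Basketball €23.36: sporting goods → 7.75% → €1.8104
Basic car wash €17.89: personal services → 3.5% → €0.62615
Unrounded tax sum = €8.80245 → €8.80

€8.80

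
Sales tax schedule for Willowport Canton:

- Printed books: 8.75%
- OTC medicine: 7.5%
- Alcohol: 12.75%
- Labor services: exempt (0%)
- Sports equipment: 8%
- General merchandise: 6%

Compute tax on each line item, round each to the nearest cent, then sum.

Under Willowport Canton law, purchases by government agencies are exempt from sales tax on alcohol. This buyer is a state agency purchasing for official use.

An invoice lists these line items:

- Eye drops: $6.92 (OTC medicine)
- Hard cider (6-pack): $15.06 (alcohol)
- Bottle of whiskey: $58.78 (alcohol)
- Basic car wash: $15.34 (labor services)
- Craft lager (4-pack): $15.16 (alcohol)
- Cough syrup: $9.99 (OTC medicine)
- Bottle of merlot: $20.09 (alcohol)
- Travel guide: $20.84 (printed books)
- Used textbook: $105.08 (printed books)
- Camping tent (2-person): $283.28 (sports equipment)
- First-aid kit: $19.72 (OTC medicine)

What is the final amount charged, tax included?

Eye drops $6.92: OTC medicine → 7.5% → $0.52
Hard cider (6-pack) $15.06: alcohol, buyer-exempt → 0% → $0.00
Bottle of whiskey $58.78: alcohol, buyer-exempt → 0% → $0.00
Basic car wash $15.34: labor services → 0% → $0.00
Craft lager (4-pack) $15.16: alcohol, buyer-exempt → 0% → $0.00
Cough syrup $9.99: OTC medicine → 7.5% → $0.75
Bottle of merlot $20.09: alcohol, buyer-exempt → 0% → $0.00
Travel guide $20.84: printed books → 8.75% → $1.82
Used textbook $105.08: printed books → 8.75% → $9.19
Camping tent (2-person) $283.28: sports equipment → 8% → $22.66
First-aid kit $19.72: OTC medicine → 7.5% → $1.48
Subtotal = $570.26; tax = $36.42; total due = $606.68

$606.68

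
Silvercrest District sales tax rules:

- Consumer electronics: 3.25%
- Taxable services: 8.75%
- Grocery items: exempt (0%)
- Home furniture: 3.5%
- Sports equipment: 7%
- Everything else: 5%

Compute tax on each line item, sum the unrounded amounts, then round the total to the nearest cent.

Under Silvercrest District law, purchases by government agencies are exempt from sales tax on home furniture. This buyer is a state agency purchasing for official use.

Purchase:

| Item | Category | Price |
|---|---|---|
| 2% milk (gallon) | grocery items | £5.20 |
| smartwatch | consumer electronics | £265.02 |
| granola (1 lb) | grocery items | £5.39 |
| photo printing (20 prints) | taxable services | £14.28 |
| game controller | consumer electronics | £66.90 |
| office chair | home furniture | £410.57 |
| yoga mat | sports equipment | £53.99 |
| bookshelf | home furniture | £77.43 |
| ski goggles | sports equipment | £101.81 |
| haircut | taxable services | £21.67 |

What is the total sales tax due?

2% milk (gallon) £5.20: grocery items → 0% → £0.00
Smartwatch £265.02: consumer electronics → 3.25% → £8.61315
Granola (1 lb) £5.39: grocery items → 0% → £0.00
Photo printing (20 prints) £14.28: taxable services → 8.75% → £1.2495
Game controller £66.90: consumer electronics → 3.25% → £2.17425
Office chair £410.57: home furniture, buyer-exempt → 0% → £0.00
Yoga mat £53.99: sports equipment → 7% → £3.7793
Bookshelf £77.43: home furniture, buyer-exempt → 0% → £0.00
Ski goggles £101.81: sports equipment → 7% → £7.1267
Haircut £21.67: taxable services → 8.75% → £1.896125
Unrounded tax sum = £24.839025 → £24.84

£24.84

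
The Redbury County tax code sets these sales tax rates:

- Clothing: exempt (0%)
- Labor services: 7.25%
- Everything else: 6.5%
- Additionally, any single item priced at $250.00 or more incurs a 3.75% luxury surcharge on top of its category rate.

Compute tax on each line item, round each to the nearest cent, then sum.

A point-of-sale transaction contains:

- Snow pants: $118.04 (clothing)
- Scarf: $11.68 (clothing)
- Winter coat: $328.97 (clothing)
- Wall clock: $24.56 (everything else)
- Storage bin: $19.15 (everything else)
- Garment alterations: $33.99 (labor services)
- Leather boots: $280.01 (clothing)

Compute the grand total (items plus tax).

Snow pants $118.04: clothing → 0% → $0.00
Scarf $11.68: clothing → 0% → $0.00
Winter coat $328.97: clothing → 0% + 3.75% surcharge = 3.75% → $12.34
Wall clock $24.56: everything else → 6.5% → $1.60
Storage bin $19.15: everything else → 6.5% → $1.24
Garment alterations $33.99: labor services → 7.25% → $2.46
Leather boots $280.01: clothing → 0% + 3.75% surcharge = 3.75% → $10.50
Subtotal = $816.40; tax = $28.14; total due = $844.54

$844.54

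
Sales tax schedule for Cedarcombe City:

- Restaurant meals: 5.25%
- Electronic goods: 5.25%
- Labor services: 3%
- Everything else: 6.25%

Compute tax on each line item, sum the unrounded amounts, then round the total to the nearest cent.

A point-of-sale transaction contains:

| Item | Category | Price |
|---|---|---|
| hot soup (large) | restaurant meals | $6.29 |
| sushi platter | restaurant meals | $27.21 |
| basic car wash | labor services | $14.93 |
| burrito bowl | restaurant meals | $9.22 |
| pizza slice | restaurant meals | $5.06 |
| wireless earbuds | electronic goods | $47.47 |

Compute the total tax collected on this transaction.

$5.45

Hot soup (large) $6.29: restaurant meals → 5.25% → $0.330225
Sushi platter $27.21: restaurant meals → 5.25% → $1.428525
Basic car wash $14.93: labor services → 3% → $0.4479
Burrito bowl $9.22: restaurant meals → 5.25% → $0.48405
Pizza slice $5.06: restaurant meals → 5.25% → $0.26565
Wireless earbuds $47.47: electronic goods → 5.25% → $2.492175
Unrounded tax sum = $5.448525 → $5.45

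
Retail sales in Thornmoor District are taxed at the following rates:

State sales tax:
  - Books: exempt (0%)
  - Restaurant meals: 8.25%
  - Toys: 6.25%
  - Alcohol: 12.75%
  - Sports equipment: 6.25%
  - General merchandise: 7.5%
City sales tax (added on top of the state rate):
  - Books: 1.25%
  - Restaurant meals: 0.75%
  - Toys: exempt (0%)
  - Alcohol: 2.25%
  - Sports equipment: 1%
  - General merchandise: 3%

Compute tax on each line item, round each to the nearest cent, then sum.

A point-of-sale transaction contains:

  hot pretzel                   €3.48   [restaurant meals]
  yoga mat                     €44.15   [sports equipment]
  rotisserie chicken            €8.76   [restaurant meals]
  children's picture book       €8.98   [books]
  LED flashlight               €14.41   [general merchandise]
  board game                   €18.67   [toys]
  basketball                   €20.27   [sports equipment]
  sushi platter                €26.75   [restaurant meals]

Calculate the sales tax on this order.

€10.97

Hot pretzel €3.48: restaurant meals → 8.25% + 0.75% city = 9% → €0.31
Yoga mat €44.15: sports equipment → 6.25% + 1% city = 7.25% → €3.20
Rotisserie chicken €8.76: restaurant meals → 8.25% + 0.75% city = 9% → €0.79
Children's picture book €8.98: books → 0% + 1.25% city = 1.25% → €0.11
LED flashlight €14.41: general merchandise → 7.5% + 3% city = 10.5% → €1.51
Board game €18.67: toys → 6.25% + 0% city = 6.25% → €1.17
Basketball €20.27: sports equipment → 6.25% + 1% city = 7.25% → €1.47
Sushi platter €26.75: restaurant meals → 8.25% + 0.75% city = 9% → €2.41
Total tax = €0.31 + €3.20 + €0.79 + €0.11 + €1.51 + €1.17 + €1.47 + €2.41 = €10.97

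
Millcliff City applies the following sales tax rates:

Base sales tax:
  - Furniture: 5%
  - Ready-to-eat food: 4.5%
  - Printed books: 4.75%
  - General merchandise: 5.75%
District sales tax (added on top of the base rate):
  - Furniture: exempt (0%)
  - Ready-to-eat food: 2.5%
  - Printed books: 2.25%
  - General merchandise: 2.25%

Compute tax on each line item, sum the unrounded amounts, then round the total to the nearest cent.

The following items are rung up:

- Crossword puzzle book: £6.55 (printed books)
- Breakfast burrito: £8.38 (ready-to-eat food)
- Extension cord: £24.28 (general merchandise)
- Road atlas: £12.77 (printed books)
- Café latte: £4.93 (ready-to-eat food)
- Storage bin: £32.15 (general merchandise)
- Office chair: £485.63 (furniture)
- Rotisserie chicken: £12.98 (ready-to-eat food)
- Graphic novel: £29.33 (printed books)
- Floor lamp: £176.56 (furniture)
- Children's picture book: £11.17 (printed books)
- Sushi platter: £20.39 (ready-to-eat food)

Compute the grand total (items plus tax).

£870.20

Crossword puzzle book £6.55: printed books → 4.75% + 2.25% district = 7% → £0.4585
Breakfast burrito £8.38: ready-to-eat food → 4.5% + 2.5% district = 7% → £0.5866
Extension cord £24.28: general merchandise → 5.75% + 2.25% district = 8% → £1.9424
Road atlas £12.77: printed books → 4.75% + 2.25% district = 7% → £0.8939
Café latte £4.93: ready-to-eat food → 4.5% + 2.5% district = 7% → £0.3451
Storage bin £32.15: general merchandise → 5.75% + 2.25% district = 8% → £2.572
Office chair £485.63: furniture → 5% + 0% district = 5% → £24.2815
Rotisserie chicken £12.98: ready-to-eat food → 4.5% + 2.5% district = 7% → £0.9086
Graphic novel £29.33: printed books → 4.75% + 2.25% district = 7% → £2.0531
Floor lamp £176.56: furniture → 5% + 0% district = 5% → £8.828
Children's picture book £11.17: printed books → 4.75% + 2.25% district = 7% → £0.7819
Sushi platter £20.39: ready-to-eat food → 4.5% + 2.5% district = 7% → £1.4273
Subtotal = £825.12; unrounded tax = £45.0789 → £45.08; total due = £870.20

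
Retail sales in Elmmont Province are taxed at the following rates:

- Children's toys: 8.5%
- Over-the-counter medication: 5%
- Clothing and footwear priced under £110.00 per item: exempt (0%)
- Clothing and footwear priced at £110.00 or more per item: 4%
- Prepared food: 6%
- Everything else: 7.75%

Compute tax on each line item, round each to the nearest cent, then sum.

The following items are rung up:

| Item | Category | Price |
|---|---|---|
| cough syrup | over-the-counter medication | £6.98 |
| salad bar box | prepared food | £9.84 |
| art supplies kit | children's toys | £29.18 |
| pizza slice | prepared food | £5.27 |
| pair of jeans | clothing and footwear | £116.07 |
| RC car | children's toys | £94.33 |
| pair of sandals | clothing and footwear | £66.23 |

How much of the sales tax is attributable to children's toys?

£10.50

Art supplies kit £29.18: children's toys → 8.5% → £2.48
RC car £94.33: children's toys → 8.5% → £8.02
Tax on children's toys = £2.48 + £8.02 = £10.50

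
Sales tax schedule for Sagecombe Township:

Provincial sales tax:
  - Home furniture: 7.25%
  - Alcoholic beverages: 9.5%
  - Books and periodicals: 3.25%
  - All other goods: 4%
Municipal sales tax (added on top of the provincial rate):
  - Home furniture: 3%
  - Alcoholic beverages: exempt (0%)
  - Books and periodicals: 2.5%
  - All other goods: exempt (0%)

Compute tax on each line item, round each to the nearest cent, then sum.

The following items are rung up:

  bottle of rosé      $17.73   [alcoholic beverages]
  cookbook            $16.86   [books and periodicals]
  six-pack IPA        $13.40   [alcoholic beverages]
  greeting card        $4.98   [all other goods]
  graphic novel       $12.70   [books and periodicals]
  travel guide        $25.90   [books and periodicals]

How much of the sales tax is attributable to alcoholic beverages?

$2.95

Bottle of rosé $17.73: alcoholic beverages → 9.5% + 0% municipal = 9.5% → $1.68
Six-pack IPA $13.40: alcoholic beverages → 9.5% + 0% municipal = 9.5% → $1.27
Tax on alcoholic beverages = $1.68 + $1.27 = $2.95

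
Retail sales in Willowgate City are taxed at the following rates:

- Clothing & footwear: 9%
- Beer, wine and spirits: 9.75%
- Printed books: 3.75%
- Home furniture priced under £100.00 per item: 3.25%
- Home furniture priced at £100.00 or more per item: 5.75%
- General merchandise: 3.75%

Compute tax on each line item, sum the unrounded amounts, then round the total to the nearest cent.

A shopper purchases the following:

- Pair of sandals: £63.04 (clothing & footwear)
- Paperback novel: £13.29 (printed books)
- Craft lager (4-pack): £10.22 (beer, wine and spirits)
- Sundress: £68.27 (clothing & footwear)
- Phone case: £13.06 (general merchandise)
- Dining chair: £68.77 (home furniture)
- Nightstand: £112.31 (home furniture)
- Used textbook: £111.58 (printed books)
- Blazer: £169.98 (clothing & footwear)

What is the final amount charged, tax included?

Pair of sandals £63.04: clothing & footwear → 9% → £5.6736
Paperback novel £13.29: printed books → 3.75% → £0.498375
Craft lager (4-pack) £10.22: beer, wine and spirits → 9.75% → £0.99645
Sundress £68.27: clothing & footwear → 9% → £6.1443
Phone case £13.06: general merchandise → 3.75% → £0.48975
Dining chair £68.77: home furniture, under £100.00 → 3.25% → £2.235025
Nightstand £112.31: home furniture, £100.00 or more → 5.75% → £6.457825
Used textbook £111.58: printed books → 3.75% → £4.18425
Blazer £169.98: clothing & footwear → 9% → £15.2982
Subtotal = £630.52; unrounded tax = £41.977775 → £41.98; total due = £672.50

£672.50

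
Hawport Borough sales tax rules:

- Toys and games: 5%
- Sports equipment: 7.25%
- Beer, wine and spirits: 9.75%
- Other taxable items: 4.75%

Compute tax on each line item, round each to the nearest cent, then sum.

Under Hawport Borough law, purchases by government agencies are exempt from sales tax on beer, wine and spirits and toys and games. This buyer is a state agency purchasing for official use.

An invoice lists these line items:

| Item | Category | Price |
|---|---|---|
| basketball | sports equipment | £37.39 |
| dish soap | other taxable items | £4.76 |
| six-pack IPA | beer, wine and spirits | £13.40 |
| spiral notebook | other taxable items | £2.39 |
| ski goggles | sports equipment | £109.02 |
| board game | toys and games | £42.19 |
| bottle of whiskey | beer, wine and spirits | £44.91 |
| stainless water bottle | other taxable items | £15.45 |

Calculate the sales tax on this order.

£11.68

Basketball £37.39: sports equipment → 7.25% → £2.71
Dish soap £4.76: other taxable items → 4.75% → £0.23
Six-pack IPA £13.40: beer, wine and spirits, buyer-exempt → 0% → £0.00
Spiral notebook £2.39: other taxable items → 4.75% → £0.11
Ski goggles £109.02: sports equipment → 7.25% → £7.90
Board game £42.19: toys and games, buyer-exempt → 0% → £0.00
Bottle of whiskey £44.91: beer, wine and spirits, buyer-exempt → 0% → £0.00
Stainless water bottle £15.45: other taxable items → 4.75% → £0.73
Total tax = £2.71 + £0.23 + £0.11 + £7.90 + £0.73 = £11.68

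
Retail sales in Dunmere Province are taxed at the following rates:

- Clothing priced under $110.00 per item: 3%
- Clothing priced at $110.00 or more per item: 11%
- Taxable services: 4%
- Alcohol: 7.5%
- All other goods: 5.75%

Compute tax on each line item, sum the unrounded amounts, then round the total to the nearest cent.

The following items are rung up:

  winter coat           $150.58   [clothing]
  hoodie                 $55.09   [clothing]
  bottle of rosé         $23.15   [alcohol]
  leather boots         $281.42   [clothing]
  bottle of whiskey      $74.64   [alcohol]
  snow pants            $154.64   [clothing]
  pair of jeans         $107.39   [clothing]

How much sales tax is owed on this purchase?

Winter coat $150.58: clothing, $110.00 or more → 11% → $16.5638
Hoodie $55.09: clothing, under $110.00 → 3% → $1.6527
Bottle of rosé $23.15: alcohol → 7.5% → $1.73625
Leather boots $281.42: clothing, $110.00 or more → 11% → $30.9562
Bottle of whiskey $74.64: alcohol → 7.5% → $5.598
Snow pants $154.64: clothing, $110.00 or more → 11% → $17.0104
Pair of jeans $107.39: clothing, under $110.00 → 3% → $3.2217
Unrounded tax sum = $76.73905 → $76.74

$76.74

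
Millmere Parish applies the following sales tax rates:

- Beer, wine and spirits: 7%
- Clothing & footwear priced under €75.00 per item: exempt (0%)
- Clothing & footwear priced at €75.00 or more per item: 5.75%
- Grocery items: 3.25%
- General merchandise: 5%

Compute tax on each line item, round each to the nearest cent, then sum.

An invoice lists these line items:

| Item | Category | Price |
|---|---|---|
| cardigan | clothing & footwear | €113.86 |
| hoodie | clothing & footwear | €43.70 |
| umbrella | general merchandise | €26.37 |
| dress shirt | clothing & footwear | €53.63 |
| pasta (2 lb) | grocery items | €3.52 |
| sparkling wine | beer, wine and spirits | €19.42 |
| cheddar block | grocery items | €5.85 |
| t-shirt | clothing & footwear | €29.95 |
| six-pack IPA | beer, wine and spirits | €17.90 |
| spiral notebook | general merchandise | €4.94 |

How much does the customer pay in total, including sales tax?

Cardigan €113.86: clothing & footwear, €75.00 or more → 5.75% → €6.55
Hoodie €43.70: clothing & footwear, under €75.00 → 0% → €0.00
Umbrella €26.37: general merchandise → 5% → €1.32
Dress shirt €53.63: clothing & footwear, under €75.00 → 0% → €0.00
Pasta (2 lb) €3.52: grocery items → 3.25% → €0.11
Sparkling wine €19.42: beer, wine and spirits → 7% → €1.36
Cheddar block €5.85: grocery items → 3.25% → €0.19
T-shirt €29.95: clothing & footwear, under €75.00 → 0% → €0.00
Six-pack IPA €17.90: beer, wine and spirits → 7% → €1.25
Spiral notebook €4.94: general merchandise → 5% → €0.25
Subtotal = €319.14; tax = €11.03; total due = €330.17

€330.17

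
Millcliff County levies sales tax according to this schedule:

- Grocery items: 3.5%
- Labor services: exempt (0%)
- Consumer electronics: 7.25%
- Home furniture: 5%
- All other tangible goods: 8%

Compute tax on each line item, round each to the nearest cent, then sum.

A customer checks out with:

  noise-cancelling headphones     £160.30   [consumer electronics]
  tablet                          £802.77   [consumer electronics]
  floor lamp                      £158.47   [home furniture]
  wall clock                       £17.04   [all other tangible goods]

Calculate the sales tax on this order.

Noise-cancelling headphones £160.30: consumer electronics → 7.25% → £11.62
Tablet £802.77: consumer electronics → 7.25% → £58.20
Floor lamp £158.47: home furniture → 5% → £7.92
Wall clock £17.04: all other tangible goods → 8% → £1.36
Total tax = £11.62 + £58.20 + £7.92 + £1.36 = £79.10

£79.10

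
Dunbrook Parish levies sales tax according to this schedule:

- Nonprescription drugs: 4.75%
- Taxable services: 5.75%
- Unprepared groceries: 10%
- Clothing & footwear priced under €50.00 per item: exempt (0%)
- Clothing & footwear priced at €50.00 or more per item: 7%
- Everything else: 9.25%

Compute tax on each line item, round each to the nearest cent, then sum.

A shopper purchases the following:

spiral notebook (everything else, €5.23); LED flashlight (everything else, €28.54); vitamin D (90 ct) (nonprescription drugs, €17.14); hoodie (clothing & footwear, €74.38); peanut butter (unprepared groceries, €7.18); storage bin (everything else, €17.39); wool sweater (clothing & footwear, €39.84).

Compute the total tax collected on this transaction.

€11.47

Spiral notebook €5.23: everything else → 9.25% → €0.48
LED flashlight €28.54: everything else → 9.25% → €2.64
Vitamin D (90 ct) €17.14: nonprescription drugs → 4.75% → €0.81
Hoodie €74.38: clothing & footwear, €50.00 or more → 7% → €5.21
Peanut butter €7.18: unprepared groceries → 10% → €0.72
Storage bin €17.39: everything else → 9.25% → €1.61
Wool sweater €39.84: clothing & footwear, under €50.00 → 0% → €0.00
Total tax = €0.48 + €2.64 + €0.81 + €5.21 + €0.72 + €1.61 = €11.47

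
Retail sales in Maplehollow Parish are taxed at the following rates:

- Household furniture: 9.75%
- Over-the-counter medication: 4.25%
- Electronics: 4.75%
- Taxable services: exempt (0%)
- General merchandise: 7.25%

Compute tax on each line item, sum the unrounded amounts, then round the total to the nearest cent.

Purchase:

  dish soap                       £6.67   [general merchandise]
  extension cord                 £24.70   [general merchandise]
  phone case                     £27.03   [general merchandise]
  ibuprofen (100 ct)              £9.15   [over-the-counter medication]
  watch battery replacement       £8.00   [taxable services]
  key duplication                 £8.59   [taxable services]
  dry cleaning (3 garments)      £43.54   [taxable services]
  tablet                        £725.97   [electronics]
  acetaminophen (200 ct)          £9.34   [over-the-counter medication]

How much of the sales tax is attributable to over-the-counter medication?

£0.79

Ibuprofen (100 ct) £9.15: over-the-counter medication → 4.25% → £0.388875
Acetaminophen (200 ct) £9.34: over-the-counter medication → 4.25% → £0.39695
Tax on over-the-counter medication: unrounded sum = £0.785825 → £0.79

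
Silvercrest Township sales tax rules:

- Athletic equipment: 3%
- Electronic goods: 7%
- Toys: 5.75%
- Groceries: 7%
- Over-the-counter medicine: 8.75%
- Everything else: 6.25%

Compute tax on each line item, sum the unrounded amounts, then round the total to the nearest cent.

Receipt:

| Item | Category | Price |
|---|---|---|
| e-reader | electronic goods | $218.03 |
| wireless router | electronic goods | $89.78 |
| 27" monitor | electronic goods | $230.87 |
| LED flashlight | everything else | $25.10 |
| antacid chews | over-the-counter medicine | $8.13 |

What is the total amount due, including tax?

E-reader $218.03: electronic goods → 7% → $15.2621
Wireless router $89.78: electronic goods → 7% → $6.2846
27" monitor $230.87: electronic goods → 7% → $16.1609
LED flashlight $25.10: everything else → 6.25% → $1.56875
Antacid chews $8.13: over-the-counter medicine → 8.75% → $0.711375
Subtotal = $571.91; unrounded tax = $39.987725 → $39.99; total due = $611.90

$611.90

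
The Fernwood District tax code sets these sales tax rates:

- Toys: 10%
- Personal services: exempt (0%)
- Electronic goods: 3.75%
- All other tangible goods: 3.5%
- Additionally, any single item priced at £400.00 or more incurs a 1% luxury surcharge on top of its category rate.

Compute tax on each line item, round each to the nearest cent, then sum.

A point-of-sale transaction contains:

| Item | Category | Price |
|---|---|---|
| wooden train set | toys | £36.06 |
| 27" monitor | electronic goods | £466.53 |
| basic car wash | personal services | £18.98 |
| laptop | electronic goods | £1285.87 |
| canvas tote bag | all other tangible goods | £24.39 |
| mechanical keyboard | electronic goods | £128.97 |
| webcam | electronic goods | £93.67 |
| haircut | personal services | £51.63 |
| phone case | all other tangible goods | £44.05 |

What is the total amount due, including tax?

£2247.74

Wooden train set £36.06: toys → 10% → £3.61
27" monitor £466.53: electronic goods → 3.75% + 1% surcharge = 4.75% → £22.16
Basic car wash £18.98: personal services → 0% → £0.00
Laptop £1285.87: electronic goods → 3.75% + 1% surcharge = 4.75% → £61.08
Canvas tote bag £24.39: all other tangible goods → 3.5% → £0.85
Mechanical keyboard £128.97: electronic goods → 3.75% → £4.84
Webcam £93.67: electronic goods → 3.75% → £3.51
Haircut £51.63: personal services → 0% → £0.00
Phone case £44.05: all other tangible goods → 3.5% → £1.54
Subtotal = £2150.15; tax = £97.59; total due = £2247.74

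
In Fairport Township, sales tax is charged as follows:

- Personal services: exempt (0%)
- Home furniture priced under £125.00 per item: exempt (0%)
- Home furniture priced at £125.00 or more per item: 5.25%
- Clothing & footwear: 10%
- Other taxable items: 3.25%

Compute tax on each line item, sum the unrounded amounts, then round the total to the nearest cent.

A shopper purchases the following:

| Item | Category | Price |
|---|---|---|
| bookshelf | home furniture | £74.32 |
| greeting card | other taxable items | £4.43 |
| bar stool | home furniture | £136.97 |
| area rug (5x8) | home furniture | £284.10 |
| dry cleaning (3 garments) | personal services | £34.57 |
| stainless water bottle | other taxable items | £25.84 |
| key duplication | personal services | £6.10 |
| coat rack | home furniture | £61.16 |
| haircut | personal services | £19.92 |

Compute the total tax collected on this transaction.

£23.09

Bookshelf £74.32: home furniture, under £125.00 → 0% → £0.00
Greeting card £4.43: other taxable items → 3.25% → £0.143975
Bar stool £136.97: home furniture, £125.00 or more → 5.25% → £7.190925
Area rug (5x8) £284.10: home furniture, £125.00 or more → 5.25% → £14.91525
Dry cleaning (3 garments) £34.57: personal services → 0% → £0.00
Stainless water bottle £25.84: other taxable items → 3.25% → £0.8398
Key duplication £6.10: personal services → 0% → £0.00
Coat rack £61.16: home furniture, under £125.00 → 0% → £0.00
Haircut £19.92: personal services → 0% → £0.00
Unrounded tax sum = £23.08995 → £23.09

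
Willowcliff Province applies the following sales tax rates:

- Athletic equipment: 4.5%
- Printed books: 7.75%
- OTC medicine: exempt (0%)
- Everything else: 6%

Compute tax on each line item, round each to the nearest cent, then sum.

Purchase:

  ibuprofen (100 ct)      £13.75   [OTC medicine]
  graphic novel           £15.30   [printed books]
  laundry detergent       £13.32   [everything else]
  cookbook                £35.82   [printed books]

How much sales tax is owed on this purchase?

£4.77

Ibuprofen (100 ct) £13.75: OTC medicine → 0% → £0.00
Graphic novel £15.30: printed books → 7.75% → £1.19
Laundry detergent £13.32: everything else → 6% → £0.80
Cookbook £35.82: printed books → 7.75% → £2.78
Total tax = £1.19 + £0.80 + £2.78 = £4.77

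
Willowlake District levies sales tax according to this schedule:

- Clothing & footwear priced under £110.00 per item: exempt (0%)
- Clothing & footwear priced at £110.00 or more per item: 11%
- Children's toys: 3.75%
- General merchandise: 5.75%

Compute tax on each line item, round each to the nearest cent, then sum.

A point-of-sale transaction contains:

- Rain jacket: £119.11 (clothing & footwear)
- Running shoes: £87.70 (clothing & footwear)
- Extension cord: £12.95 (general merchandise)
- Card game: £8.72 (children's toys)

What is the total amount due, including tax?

Rain jacket £119.11: clothing & footwear, £110.00 or more → 11% → £13.10
Running shoes £87.70: clothing & footwear, under £110.00 → 0% → £0.00
Extension cord £12.95: general merchandise → 5.75% → £0.74
Card game £8.72: children's toys → 3.75% → £0.33
Subtotal = £228.48; tax = £14.17; total due = £242.65

£242.65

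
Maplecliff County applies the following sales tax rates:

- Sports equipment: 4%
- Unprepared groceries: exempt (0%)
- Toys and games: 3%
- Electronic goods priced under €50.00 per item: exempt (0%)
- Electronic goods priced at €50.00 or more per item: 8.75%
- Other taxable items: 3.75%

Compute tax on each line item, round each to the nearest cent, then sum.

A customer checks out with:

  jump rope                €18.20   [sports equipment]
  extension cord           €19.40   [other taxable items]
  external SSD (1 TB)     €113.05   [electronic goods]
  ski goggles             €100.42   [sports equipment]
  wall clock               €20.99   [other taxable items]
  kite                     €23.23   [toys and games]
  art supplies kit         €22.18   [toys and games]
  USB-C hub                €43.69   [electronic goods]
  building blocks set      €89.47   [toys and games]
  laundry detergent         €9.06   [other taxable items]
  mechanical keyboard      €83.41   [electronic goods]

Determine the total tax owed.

Jump rope €18.20: sports equipment → 4% → €0.73
Extension cord €19.40: other taxable items → 3.75% → €0.73
External SSD (1 TB) €113.05: electronic goods, €50.00 or more → 8.75% → €9.89
Ski goggles €100.42: sports equipment → 4% → €4.02
Wall clock €20.99: other taxable items → 3.75% → €0.79
Kite €23.23: toys and games → 3% → €0.70
Art supplies kit €22.18: toys and games → 3% → €0.67
USB-C hub €43.69: electronic goods, under €50.00 → 0% → €0.00
Building blocks set €89.47: toys and games → 3% → €2.68
Laundry detergent €9.06: other taxable items → 3.75% → €0.34
Mechanical keyboard €83.41: electronic goods, €50.00 or more → 8.75% → €7.30
Total tax = €0.73 + €0.73 + €9.89 + €4.02 + €0.79 + €0.70 + €0.67 + €2.68 + €0.34 + €7.30 = €27.85

€27.85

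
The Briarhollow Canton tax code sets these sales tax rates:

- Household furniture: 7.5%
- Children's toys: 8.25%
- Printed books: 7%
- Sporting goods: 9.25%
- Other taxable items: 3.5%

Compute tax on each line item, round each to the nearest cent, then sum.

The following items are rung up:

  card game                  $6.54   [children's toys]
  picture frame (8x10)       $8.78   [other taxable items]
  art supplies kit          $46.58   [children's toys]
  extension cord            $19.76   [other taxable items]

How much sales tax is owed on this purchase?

$5.38

Card game $6.54: children's toys → 8.25% → $0.54
Picture frame (8x10) $8.78: other taxable items → 3.5% → $0.31
Art supplies kit $46.58: children's toys → 8.25% → $3.84
Extension cord $19.76: other taxable items → 3.5% → $0.69
Total tax = $0.54 + $0.31 + $3.84 + $0.69 = $5.38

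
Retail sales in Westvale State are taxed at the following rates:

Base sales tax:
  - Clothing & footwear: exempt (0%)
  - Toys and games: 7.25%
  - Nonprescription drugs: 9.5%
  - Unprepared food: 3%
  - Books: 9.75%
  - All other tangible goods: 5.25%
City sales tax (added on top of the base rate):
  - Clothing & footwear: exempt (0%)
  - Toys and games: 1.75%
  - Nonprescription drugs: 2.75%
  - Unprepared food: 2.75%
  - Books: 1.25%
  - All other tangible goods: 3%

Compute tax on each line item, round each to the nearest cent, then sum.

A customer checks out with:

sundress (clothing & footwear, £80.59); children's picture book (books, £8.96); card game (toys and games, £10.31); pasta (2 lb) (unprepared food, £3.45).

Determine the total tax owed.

£2.12

Sundress £80.59: clothing & footwear → 0% + 0% city = 0% → £0.00
Children's picture book £8.96: books → 9.75% + 1.25% city = 11% → £0.99
Card game £10.31: toys and games → 7.25% + 1.75% city = 9% → £0.93
Pasta (2 lb) £3.45: unprepared food → 3% + 2.75% city = 5.75% → £0.20
Total tax = £0.99 + £0.93 + £0.20 = £2.12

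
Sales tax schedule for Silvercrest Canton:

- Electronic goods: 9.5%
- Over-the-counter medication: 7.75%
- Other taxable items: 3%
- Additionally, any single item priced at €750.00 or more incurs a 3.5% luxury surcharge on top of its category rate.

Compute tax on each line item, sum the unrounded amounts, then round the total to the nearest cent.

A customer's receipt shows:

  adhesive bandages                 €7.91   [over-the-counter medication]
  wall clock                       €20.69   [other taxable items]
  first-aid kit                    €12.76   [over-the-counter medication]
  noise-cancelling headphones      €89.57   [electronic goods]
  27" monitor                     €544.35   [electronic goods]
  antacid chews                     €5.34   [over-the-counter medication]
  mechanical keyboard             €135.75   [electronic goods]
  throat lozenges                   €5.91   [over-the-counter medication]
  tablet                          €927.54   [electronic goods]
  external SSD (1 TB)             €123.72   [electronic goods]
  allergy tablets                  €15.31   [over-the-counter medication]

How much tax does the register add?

Adhesive bandages €7.91: over-the-counter medication → 7.75% → €0.613025
Wall clock €20.69: other taxable items → 3% → €0.6207
First-aid kit €12.76: over-the-counter medication → 7.75% → €0.9889
Noise-cancelling headphones €89.57: electronic goods → 9.5% → €8.50915
27" monitor €544.35: electronic goods → 9.5% → €51.71325
Antacid chews €5.34: over-the-counter medication → 7.75% → €0.41385
Mechanical keyboard €135.75: electronic goods → 9.5% → €12.89625
Throat lozenges €5.91: over-the-counter medication → 7.75% → €0.458025
Tablet €927.54: electronic goods → 9.5% + 3.5% surcharge = 13% → €120.5802
External SSD (1 TB) €123.72: electronic goods → 9.5% → €11.7534
Allergy tablets €15.31: over-the-counter medication → 7.75% → €1.186525
Unrounded tax sum = €209.733275 → €209.73

€209.73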